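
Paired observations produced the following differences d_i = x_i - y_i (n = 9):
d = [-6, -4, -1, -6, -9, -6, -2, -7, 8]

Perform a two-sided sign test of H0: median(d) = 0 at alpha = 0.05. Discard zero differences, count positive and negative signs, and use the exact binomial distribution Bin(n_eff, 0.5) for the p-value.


Step 1: Discard zero differences. Original n = 9; n_eff = number of nonzero differences = 9.
Nonzero differences (with sign): -6, -4, -1, -6, -9, -6, -2, -7, +8
Step 2: Count signs: positive = 1, negative = 8.
Step 3: Under H0: P(positive) = 0.5, so the number of positives S ~ Bin(9, 0.5).
Step 4: Two-sided exact p-value = sum of Bin(9,0.5) probabilities at or below the observed probability = 0.039062.
Step 5: alpha = 0.05. reject H0.

n_eff = 9, pos = 1, neg = 8, p = 0.039062, reject H0.


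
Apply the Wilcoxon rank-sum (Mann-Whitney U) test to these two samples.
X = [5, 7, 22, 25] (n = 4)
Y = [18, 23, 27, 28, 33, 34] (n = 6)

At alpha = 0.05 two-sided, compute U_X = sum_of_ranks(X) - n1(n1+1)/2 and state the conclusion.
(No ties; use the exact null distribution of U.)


Step 1: Combine and sort all 10 observations; assign midranks.
sorted (value, group): (5,X), (7,X), (18,Y), (22,X), (23,Y), (25,X), (27,Y), (28,Y), (33,Y), (34,Y)
ranks: 5->1, 7->2, 18->3, 22->4, 23->5, 25->6, 27->7, 28->8, 33->9, 34->10
Step 2: Rank sum for X: R1 = 1 + 2 + 4 + 6 = 13.
Step 3: U_X = R1 - n1(n1+1)/2 = 13 - 4*5/2 = 13 - 10 = 3.
       U_Y = n1*n2 - U_X = 24 - 3 = 21.
Step 4: No ties, so the exact null distribution of U (based on enumerating the C(10,4) = 210 equally likely rank assignments) gives the two-sided p-value.
Step 5: p-value = 0.066667; compare to alpha = 0.05. fail to reject H0.

U_X = 3, p = 0.066667, fail to reject H0 at alpha = 0.05.


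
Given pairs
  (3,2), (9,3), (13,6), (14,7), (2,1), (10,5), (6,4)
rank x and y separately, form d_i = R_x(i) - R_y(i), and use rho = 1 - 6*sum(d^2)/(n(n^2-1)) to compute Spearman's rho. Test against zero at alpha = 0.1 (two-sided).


Step 1: Rank x and y separately (midranks; no ties here).
rank(x): 3->2, 9->4, 13->6, 14->7, 2->1, 10->5, 6->3
rank(y): 2->2, 3->3, 6->6, 7->7, 1->1, 5->5, 4->4
Step 2: d_i = R_x(i) - R_y(i); compute d_i^2.
  (2-2)^2=0, (4-3)^2=1, (6-6)^2=0, (7-7)^2=0, (1-1)^2=0, (5-5)^2=0, (3-4)^2=1
sum(d^2) = 2.
Step 3: rho = 1 - 6*2 / (7*(7^2 - 1)) = 1 - 12/336 = 0.964286.
Step 4: Under H0, t = rho * sqrt((n-2)/(1-rho^2)) = 8.1408 ~ t(5).
Step 5: Two-sided p-value from the t-distribution with 5 df = 0.000454.
Step 6: alpha = 0.1. reject H0.

rho = 0.9643, p = 0.000454, reject H0 at alpha = 0.1.


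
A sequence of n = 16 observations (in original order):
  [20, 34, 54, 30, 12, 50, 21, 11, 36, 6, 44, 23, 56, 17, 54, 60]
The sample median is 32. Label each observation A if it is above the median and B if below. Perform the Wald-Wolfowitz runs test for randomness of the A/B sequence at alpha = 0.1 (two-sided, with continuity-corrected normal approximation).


Step 1: Compute median = 32; label A = above, B = below.
Labels in order: BAABBABBABABABAA  (n_A = 8, n_B = 8)
Step 2: Count runs R = 12.
Step 3: Under H0 (random ordering), E[R] = 2*n_A*n_B/(n_A+n_B) + 1 = 2*8*8/16 + 1 = 9.0000.
        Var[R] = 2*n_A*n_B*(2*n_A*n_B - n_A - n_B) / ((n_A+n_B)^2 * (n_A+n_B-1)) = 14336/3840 = 3.7333.
        SD[R] = 1.9322.
Step 4: Continuity-corrected z = (R - 0.5 - E[R]) / SD[R] = (12 - 0.5 - 9.0000) / 1.9322 = 1.2939.
Step 5: Two-sided p-value via normal approximation = 2*(1 - Phi(|z|)) = 0.195709.
Step 6: alpha = 0.1. fail to reject H0.

R = 12, z = 1.2939, p = 0.195709, fail to reject H0.


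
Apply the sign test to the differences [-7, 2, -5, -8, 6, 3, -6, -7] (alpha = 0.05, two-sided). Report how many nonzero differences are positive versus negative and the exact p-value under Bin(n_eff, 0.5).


Step 1: Discard zero differences. Original n = 8; n_eff = number of nonzero differences = 8.
Nonzero differences (with sign): -7, +2, -5, -8, +6, +3, -6, -7
Step 2: Count signs: positive = 3, negative = 5.
Step 3: Under H0: P(positive) = 0.5, so the number of positives S ~ Bin(8, 0.5).
Step 4: Two-sided exact p-value = sum of Bin(8,0.5) probabilities at or below the observed probability = 0.726562.
Step 5: alpha = 0.05. fail to reject H0.

n_eff = 8, pos = 3, neg = 5, p = 0.726562, fail to reject H0.


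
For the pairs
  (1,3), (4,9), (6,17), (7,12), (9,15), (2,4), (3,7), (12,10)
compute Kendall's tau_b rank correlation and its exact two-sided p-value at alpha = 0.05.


Step 1: Enumerate the 28 unordered pairs (i,j) with i<j and classify each by sign(x_j-x_i) * sign(y_j-y_i).
  (1,2):dx=+3,dy=+6->C; (1,3):dx=+5,dy=+14->C; (1,4):dx=+6,dy=+9->C; (1,5):dx=+8,dy=+12->C
  (1,6):dx=+1,dy=+1->C; (1,7):dx=+2,dy=+4->C; (1,8):dx=+11,dy=+7->C; (2,3):dx=+2,dy=+8->C
  (2,4):dx=+3,dy=+3->C; (2,5):dx=+5,dy=+6->C; (2,6):dx=-2,dy=-5->C; (2,7):dx=-1,dy=-2->C
  (2,8):dx=+8,dy=+1->C; (3,4):dx=+1,dy=-5->D; (3,5):dx=+3,dy=-2->D; (3,6):dx=-4,dy=-13->C
  (3,7):dx=-3,dy=-10->C; (3,8):dx=+6,dy=-7->D; (4,5):dx=+2,dy=+3->C; (4,6):dx=-5,dy=-8->C
  (4,7):dx=-4,dy=-5->C; (4,8):dx=+5,dy=-2->D; (5,6):dx=-7,dy=-11->C; (5,7):dx=-6,dy=-8->C
  (5,8):dx=+3,dy=-5->D; (6,7):dx=+1,dy=+3->C; (6,8):dx=+10,dy=+6->C; (7,8):dx=+9,dy=+3->C
Step 2: C = 23, D = 5, total pairs = 28.
Step 3: tau = (C - D)/(n(n-1)/2) = (23 - 5)/28 = 0.642857.
Step 4: Exact two-sided p-value (enumerate n! = 40320 permutations of y under H0): p = 0.031151.
Step 5: alpha = 0.05. reject H0.

tau_b = 0.6429 (C=23, D=5), p = 0.031151, reject H0.


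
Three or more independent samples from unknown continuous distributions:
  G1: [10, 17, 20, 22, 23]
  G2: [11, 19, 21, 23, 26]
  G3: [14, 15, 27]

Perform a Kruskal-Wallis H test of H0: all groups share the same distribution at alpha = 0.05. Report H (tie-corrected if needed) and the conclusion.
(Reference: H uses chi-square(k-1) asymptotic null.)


Step 1: Combine all N = 13 observations and assign midranks.
sorted (value, group, rank): (10,G1,1), (11,G2,2), (14,G3,3), (15,G3,4), (17,G1,5), (19,G2,6), (20,G1,7), (21,G2,8), (22,G1,9), (23,G1,10.5), (23,G2,10.5), (26,G2,12), (27,G3,13)
Step 2: Sum ranks within each group.
R_1 = 32.5 (n_1 = 5)
R_2 = 38.5 (n_2 = 5)
R_3 = 20 (n_3 = 3)
Step 3: H = 12/(N(N+1)) * sum(R_i^2/n_i) - 3(N+1)
     = 12/(13*14) * (32.5^2/5 + 38.5^2/5 + 20^2/3) - 3*14
     = 0.065934 * 641.033 - 42
     = 0.265934.
Step 4: Ties present; correction factor C = 1 - 6/(13^3 - 13) = 0.997253. Corrected H = 0.265934 / 0.997253 = 0.266667.
Step 5: Under H0, H ~ chi^2(2); p-value = 0.875173.
Step 6: alpha = 0.05. fail to reject H0.

H = 0.2667, df = 2, p = 0.875173, fail to reject H0.


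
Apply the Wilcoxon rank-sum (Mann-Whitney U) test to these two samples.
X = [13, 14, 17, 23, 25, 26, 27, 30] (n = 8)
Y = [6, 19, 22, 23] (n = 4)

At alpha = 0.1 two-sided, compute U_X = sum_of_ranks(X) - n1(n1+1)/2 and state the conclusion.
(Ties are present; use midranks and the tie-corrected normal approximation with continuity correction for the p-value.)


Step 1: Combine and sort all 12 observations; assign midranks.
sorted (value, group): (6,Y), (13,X), (14,X), (17,X), (19,Y), (22,Y), (23,X), (23,Y), (25,X), (26,X), (27,X), (30,X)
ranks: 6->1, 13->2, 14->3, 17->4, 19->5, 22->6, 23->7.5, 23->7.5, 25->9, 26->10, 27->11, 30->12
Step 2: Rank sum for X: R1 = 2 + 3 + 4 + 7.5 + 9 + 10 + 11 + 12 = 58.5.
Step 3: U_X = R1 - n1(n1+1)/2 = 58.5 - 8*9/2 = 58.5 - 36 = 22.5.
       U_Y = n1*n2 - U_X = 32 - 22.5 = 9.5.
Step 4: Ties are present, so use the tie-corrected normal approximation (with continuity correction) for the p-value.
Step 5: p-value = 0.307332; compare to alpha = 0.1. fail to reject H0.

U_X = 22.5, p = 0.307332, fail to reject H0 at alpha = 0.1.


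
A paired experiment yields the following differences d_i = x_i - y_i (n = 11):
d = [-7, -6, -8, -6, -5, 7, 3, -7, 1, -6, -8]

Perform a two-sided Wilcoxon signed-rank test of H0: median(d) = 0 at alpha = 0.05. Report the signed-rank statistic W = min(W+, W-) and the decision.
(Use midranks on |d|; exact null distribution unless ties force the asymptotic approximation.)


Step 1: Drop any zero differences (none here) and take |d_i|.
|d| = [7, 6, 8, 6, 5, 7, 3, 7, 1, 6, 8]
Step 2: Midrank |d_i| (ties get averaged ranks).
ranks: |7|->8, |6|->5, |8|->10.5, |6|->5, |5|->3, |7|->8, |3|->2, |7|->8, |1|->1, |6|->5, |8|->10.5
Step 3: Attach original signs; sum ranks with positive sign and with negative sign.
W+ = 8 + 2 + 1 = 11
W- = 8 + 5 + 10.5 + 5 + 3 + 8 + 5 + 10.5 = 55
(Check: W+ + W- = 66 should equal n(n+1)/2 = 66.)
Step 4: Test statistic W = min(W+, W-) = 11.
Step 5: Ties in |d|, so use the tie-corrected normal approximation.
        E[W] = n(n+1)/4 = 11*12/4 = 33.
        Tie groups: |d|=6 (t=3), |d|=7 (t=3), |d|=8 (t=2); sum(t^3 - t) = 54.
        Var[W] = n(n+1)(2n+1)/24 - sum(t^3-t)/48 = 3036/24 - 54/48 = 125.375.
        z = (W - E[W]) / sqrt(Var[W]) = (11 - 33) / 11.1971 = -1.9648.
        Two-sided p = 2*Phi(z) = 0.049438.
Step 6: alpha = 0.05. reject H0.

W+ = 11, W- = 55, W = min = 11, p = 0.049438, reject H0.


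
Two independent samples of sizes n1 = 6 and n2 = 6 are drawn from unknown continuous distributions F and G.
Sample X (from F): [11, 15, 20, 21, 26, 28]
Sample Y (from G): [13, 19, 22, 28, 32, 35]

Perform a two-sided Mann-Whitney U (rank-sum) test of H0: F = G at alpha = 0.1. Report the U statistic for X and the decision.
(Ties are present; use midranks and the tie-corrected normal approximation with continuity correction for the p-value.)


Step 1: Combine and sort all 12 observations; assign midranks.
sorted (value, group): (11,X), (13,Y), (15,X), (19,Y), (20,X), (21,X), (22,Y), (26,X), (28,X), (28,Y), (32,Y), (35,Y)
ranks: 11->1, 13->2, 15->3, 19->4, 20->5, 21->6, 22->7, 26->8, 28->9.5, 28->9.5, 32->11, 35->12
Step 2: Rank sum for X: R1 = 1 + 3 + 5 + 6 + 8 + 9.5 = 32.5.
Step 3: U_X = R1 - n1(n1+1)/2 = 32.5 - 6*7/2 = 32.5 - 21 = 11.5.
       U_Y = n1*n2 - U_X = 36 - 11.5 = 24.5.
Step 4: Ties are present, so use the tie-corrected normal approximation (with continuity correction) for the p-value.
Step 5: p-value = 0.335822; compare to alpha = 0.1. fail to reject H0.

U_X = 11.5, p = 0.335822, fail to reject H0 at alpha = 0.1.


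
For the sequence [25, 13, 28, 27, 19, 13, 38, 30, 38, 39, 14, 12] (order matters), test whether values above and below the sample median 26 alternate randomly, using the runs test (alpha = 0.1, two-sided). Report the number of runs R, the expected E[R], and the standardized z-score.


Step 1: Compute median = 26; label A = above, B = below.
Labels in order: BBAABBAAAABB  (n_A = 6, n_B = 6)
Step 2: Count runs R = 5.
Step 3: Under H0 (random ordering), E[R] = 2*n_A*n_B/(n_A+n_B) + 1 = 2*6*6/12 + 1 = 7.0000.
        Var[R] = 2*n_A*n_B*(2*n_A*n_B - n_A - n_B) / ((n_A+n_B)^2 * (n_A+n_B-1)) = 4320/1584 = 2.7273.
        SD[R] = 1.6514.
Step 4: Continuity-corrected z = (R + 0.5 - E[R]) / SD[R] = (5 + 0.5 - 7.0000) / 1.6514 = -0.9083.
Step 5: Two-sided p-value via normal approximation = 2*(1 - Phi(|z|)) = 0.363722.
Step 6: alpha = 0.1. fail to reject H0.

R = 5, z = -0.9083, p = 0.363722, fail to reject H0.


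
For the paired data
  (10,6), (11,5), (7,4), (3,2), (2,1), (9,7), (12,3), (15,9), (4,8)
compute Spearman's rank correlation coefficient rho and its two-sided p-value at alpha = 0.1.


Step 1: Rank x and y separately (midranks; no ties here).
rank(x): 10->6, 11->7, 7->4, 3->2, 2->1, 9->5, 12->8, 15->9, 4->3
rank(y): 6->6, 5->5, 4->4, 2->2, 1->1, 7->7, 3->3, 9->9, 8->8
Step 2: d_i = R_x(i) - R_y(i); compute d_i^2.
  (6-6)^2=0, (7-5)^2=4, (4-4)^2=0, (2-2)^2=0, (1-1)^2=0, (5-7)^2=4, (8-3)^2=25, (9-9)^2=0, (3-8)^2=25
sum(d^2) = 58.
Step 3: rho = 1 - 6*58 / (9*(9^2 - 1)) = 1 - 348/720 = 0.516667.
Step 4: Under H0, t = rho * sqrt((n-2)/(1-rho^2)) = 1.5966 ~ t(7).
Step 5: Two-sided p-value from the t-distribution with 7 df = 0.154390.
Step 6: alpha = 0.1. fail to reject H0.

rho = 0.5167, p = 0.154390, fail to reject H0 at alpha = 0.1.


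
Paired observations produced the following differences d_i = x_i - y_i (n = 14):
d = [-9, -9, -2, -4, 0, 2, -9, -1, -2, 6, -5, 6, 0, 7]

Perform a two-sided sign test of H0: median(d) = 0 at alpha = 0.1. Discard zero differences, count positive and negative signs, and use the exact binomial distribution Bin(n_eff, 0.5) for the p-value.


Step 1: Discard zero differences. Original n = 14; n_eff = number of nonzero differences = 12.
Nonzero differences (with sign): -9, -9, -2, -4, +2, -9, -1, -2, +6, -5, +6, +7
Step 2: Count signs: positive = 4, negative = 8.
Step 3: Under H0: P(positive) = 0.5, so the number of positives S ~ Bin(12, 0.5).
Step 4: Two-sided exact p-value = sum of Bin(12,0.5) probabilities at or below the observed probability = 0.387695.
Step 5: alpha = 0.1. fail to reject H0.

n_eff = 12, pos = 4, neg = 8, p = 0.387695, fail to reject H0.


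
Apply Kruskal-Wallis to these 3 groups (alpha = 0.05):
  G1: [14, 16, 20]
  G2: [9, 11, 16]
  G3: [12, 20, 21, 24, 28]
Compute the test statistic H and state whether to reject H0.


Step 1: Combine all N = 11 observations and assign midranks.
sorted (value, group, rank): (9,G2,1), (11,G2,2), (12,G3,3), (14,G1,4), (16,G1,5.5), (16,G2,5.5), (20,G1,7.5), (20,G3,7.5), (21,G3,9), (24,G3,10), (28,G3,11)
Step 2: Sum ranks within each group.
R_1 = 17 (n_1 = 3)
R_2 = 8.5 (n_2 = 3)
R_3 = 40.5 (n_3 = 5)
Step 3: H = 12/(N(N+1)) * sum(R_i^2/n_i) - 3(N+1)
     = 12/(11*12) * (17^2/3 + 8.5^2/3 + 40.5^2/5) - 3*12
     = 0.090909 * 448.467 - 36
     = 4.769697.
Step 4: Ties present; correction factor C = 1 - 12/(11^3 - 11) = 0.990909. Corrected H = 4.769697 / 0.990909 = 4.813456.
Step 5: Under H0, H ~ chi^2(2); p-value = 0.090110.
Step 6: alpha = 0.05. fail to reject H0.

H = 4.8135, df = 2, p = 0.090110, fail to reject H0.


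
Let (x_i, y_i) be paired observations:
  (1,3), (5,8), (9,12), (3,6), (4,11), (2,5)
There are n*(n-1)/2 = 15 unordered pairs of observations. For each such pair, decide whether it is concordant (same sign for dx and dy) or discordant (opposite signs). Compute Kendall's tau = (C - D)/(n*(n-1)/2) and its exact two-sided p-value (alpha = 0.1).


Step 1: Enumerate the 15 unordered pairs (i,j) with i<j and classify each by sign(x_j-x_i) * sign(y_j-y_i).
  (1,2):dx=+4,dy=+5->C; (1,3):dx=+8,dy=+9->C; (1,4):dx=+2,dy=+3->C; (1,5):dx=+3,dy=+8->C
  (1,6):dx=+1,dy=+2->C; (2,3):dx=+4,dy=+4->C; (2,4):dx=-2,dy=-2->C; (2,5):dx=-1,dy=+3->D
  (2,6):dx=-3,dy=-3->C; (3,4):dx=-6,dy=-6->C; (3,5):dx=-5,dy=-1->C; (3,6):dx=-7,dy=-7->C
  (4,5):dx=+1,dy=+5->C; (4,6):dx=-1,dy=-1->C; (5,6):dx=-2,dy=-6->C
Step 2: C = 14, D = 1, total pairs = 15.
Step 3: tau = (C - D)/(n(n-1)/2) = (14 - 1)/15 = 0.866667.
Step 4: Exact two-sided p-value (enumerate n! = 720 permutations of y under H0): p = 0.016667.
Step 5: alpha = 0.1. reject H0.

tau_b = 0.8667 (C=14, D=1), p = 0.016667, reject H0.


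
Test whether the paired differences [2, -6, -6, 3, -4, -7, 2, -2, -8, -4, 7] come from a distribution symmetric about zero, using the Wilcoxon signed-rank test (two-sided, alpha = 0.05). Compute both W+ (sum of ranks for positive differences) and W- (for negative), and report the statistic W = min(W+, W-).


Step 1: Drop any zero differences (none here) and take |d_i|.
|d| = [2, 6, 6, 3, 4, 7, 2, 2, 8, 4, 7]
Step 2: Midrank |d_i| (ties get averaged ranks).
ranks: |2|->2, |6|->7.5, |6|->7.5, |3|->4, |4|->5.5, |7|->9.5, |2|->2, |2|->2, |8|->11, |4|->5.5, |7|->9.5
Step 3: Attach original signs; sum ranks with positive sign and with negative sign.
W+ = 2 + 4 + 2 + 9.5 = 17.5
W- = 7.5 + 7.5 + 5.5 + 9.5 + 2 + 11 + 5.5 = 48.5
(Check: W+ + W- = 66 should equal n(n+1)/2 = 66.)
Step 4: Test statistic W = min(W+, W-) = 17.5.
Step 5: Ties in |d|, so use the tie-corrected normal approximation.
        E[W] = n(n+1)/4 = 11*12/4 = 33.
        Tie groups: |d|=2 (t=3), |d|=4 (t=2), |d|=6 (t=2), |d|=7 (t=2); sum(t^3 - t) = 42.
        Var[W] = n(n+1)(2n+1)/24 - sum(t^3-t)/48 = 3036/24 - 42/48 = 125.625.
        z = (W - E[W]) / sqrt(Var[W]) = (17.5 - 33) / 11.2083 = -1.3829.
        Two-sided p = 2*Phi(z) = 0.166693.
Step 6: alpha = 0.05. fail to reject H0.

W+ = 17.5, W- = 48.5, W = min = 17.5, p = 0.166693, fail to reject H0.


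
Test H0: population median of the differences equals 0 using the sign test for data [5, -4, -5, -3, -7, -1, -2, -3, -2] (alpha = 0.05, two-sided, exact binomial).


Step 1: Discard zero differences. Original n = 9; n_eff = number of nonzero differences = 9.
Nonzero differences (with sign): +5, -4, -5, -3, -7, -1, -2, -3, -2
Step 2: Count signs: positive = 1, negative = 8.
Step 3: Under H0: P(positive) = 0.5, so the number of positives S ~ Bin(9, 0.5).
Step 4: Two-sided exact p-value = sum of Bin(9,0.5) probabilities at or below the observed probability = 0.039062.
Step 5: alpha = 0.05. reject H0.

n_eff = 9, pos = 1, neg = 8, p = 0.039062, reject H0.


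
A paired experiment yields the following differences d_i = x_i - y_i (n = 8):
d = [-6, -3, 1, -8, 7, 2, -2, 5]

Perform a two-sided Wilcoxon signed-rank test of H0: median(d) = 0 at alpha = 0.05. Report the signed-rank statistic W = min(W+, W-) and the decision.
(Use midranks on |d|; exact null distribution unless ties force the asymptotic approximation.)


Step 1: Drop any zero differences (none here) and take |d_i|.
|d| = [6, 3, 1, 8, 7, 2, 2, 5]
Step 2: Midrank |d_i| (ties get averaged ranks).
ranks: |6|->6, |3|->4, |1|->1, |8|->8, |7|->7, |2|->2.5, |2|->2.5, |5|->5
Step 3: Attach original signs; sum ranks with positive sign and with negative sign.
W+ = 1 + 7 + 2.5 + 5 = 15.5
W- = 6 + 4 + 8 + 2.5 = 20.5
(Check: W+ + W- = 36 should equal n(n+1)/2 = 36.)
Step 4: Test statistic W = min(W+, W-) = 15.5.
Step 5: Ties in |d|, so use the tie-corrected normal approximation.
        E[W] = n(n+1)/4 = 8*9/4 = 18.
        Tie groups: |d|=2 (t=2); sum(t^3 - t) = 6.
        Var[W] = n(n+1)(2n+1)/24 - sum(t^3-t)/48 = 1224/24 - 6/48 = 50.875.
        z = (W - E[W]) / sqrt(Var[W]) = (15.5 - 18) / 7.1327 = -0.3505.
        Two-sided p = 2*Phi(z) = 0.725964.
Step 6: alpha = 0.05. fail to reject H0.

W+ = 15.5, W- = 20.5, W = min = 15.5, p = 0.725964, fail to reject H0.


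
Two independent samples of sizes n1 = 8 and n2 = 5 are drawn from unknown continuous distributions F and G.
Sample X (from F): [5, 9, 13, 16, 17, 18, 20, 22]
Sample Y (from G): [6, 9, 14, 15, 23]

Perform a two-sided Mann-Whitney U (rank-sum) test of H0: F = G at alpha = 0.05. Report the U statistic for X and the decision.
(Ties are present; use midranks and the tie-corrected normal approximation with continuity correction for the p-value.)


Step 1: Combine and sort all 13 observations; assign midranks.
sorted (value, group): (5,X), (6,Y), (9,X), (9,Y), (13,X), (14,Y), (15,Y), (16,X), (17,X), (18,X), (20,X), (22,X), (23,Y)
ranks: 5->1, 6->2, 9->3.5, 9->3.5, 13->5, 14->6, 15->7, 16->8, 17->9, 18->10, 20->11, 22->12, 23->13
Step 2: Rank sum for X: R1 = 1 + 3.5 + 5 + 8 + 9 + 10 + 11 + 12 = 59.5.
Step 3: U_X = R1 - n1(n1+1)/2 = 59.5 - 8*9/2 = 59.5 - 36 = 23.5.
       U_Y = n1*n2 - U_X = 40 - 23.5 = 16.5.
Step 4: Ties are present, so use the tie-corrected normal approximation (with continuity correction) for the p-value.
Step 5: p-value = 0.660111; compare to alpha = 0.05. fail to reject H0.

U_X = 23.5, p = 0.660111, fail to reject H0 at alpha = 0.05.


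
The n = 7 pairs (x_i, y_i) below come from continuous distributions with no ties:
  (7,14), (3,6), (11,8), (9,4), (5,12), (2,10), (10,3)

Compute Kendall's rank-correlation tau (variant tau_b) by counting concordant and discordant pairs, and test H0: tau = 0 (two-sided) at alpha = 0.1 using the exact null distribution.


Step 1: Enumerate the 21 unordered pairs (i,j) with i<j and classify each by sign(x_j-x_i) * sign(y_j-y_i).
  (1,2):dx=-4,dy=-8->C; (1,3):dx=+4,dy=-6->D; (1,4):dx=+2,dy=-10->D; (1,5):dx=-2,dy=-2->C
  (1,6):dx=-5,dy=-4->C; (1,7):dx=+3,dy=-11->D; (2,3):dx=+8,dy=+2->C; (2,4):dx=+6,dy=-2->D
  (2,5):dx=+2,dy=+6->C; (2,6):dx=-1,dy=+4->D; (2,7):dx=+7,dy=-3->D; (3,4):dx=-2,dy=-4->C
  (3,5):dx=-6,dy=+4->D; (3,6):dx=-9,dy=+2->D; (3,7):dx=-1,dy=-5->C; (4,5):dx=-4,dy=+8->D
  (4,6):dx=-7,dy=+6->D; (4,7):dx=+1,dy=-1->D; (5,6):dx=-3,dy=-2->C; (5,7):dx=+5,dy=-9->D
  (6,7):dx=+8,dy=-7->D
Step 2: C = 8, D = 13, total pairs = 21.
Step 3: tau = (C - D)/(n(n-1)/2) = (8 - 13)/21 = -0.238095.
Step 4: Exact two-sided p-value (enumerate n! = 5040 permutations of y under H0): p = 0.561905.
Step 5: alpha = 0.1. fail to reject H0.

tau_b = -0.2381 (C=8, D=13), p = 0.561905, fail to reject H0.


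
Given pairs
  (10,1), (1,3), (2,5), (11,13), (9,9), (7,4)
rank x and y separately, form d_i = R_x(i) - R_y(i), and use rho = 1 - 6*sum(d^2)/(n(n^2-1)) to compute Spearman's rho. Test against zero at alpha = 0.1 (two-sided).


Step 1: Rank x and y separately (midranks; no ties here).
rank(x): 10->5, 1->1, 2->2, 11->6, 9->4, 7->3
rank(y): 1->1, 3->2, 5->4, 13->6, 9->5, 4->3
Step 2: d_i = R_x(i) - R_y(i); compute d_i^2.
  (5-1)^2=16, (1-2)^2=1, (2-4)^2=4, (6-6)^2=0, (4-5)^2=1, (3-3)^2=0
sum(d^2) = 22.
Step 3: rho = 1 - 6*22 / (6*(6^2 - 1)) = 1 - 132/210 = 0.371429.
Step 4: Under H0, t = rho * sqrt((n-2)/(1-rho^2)) = 0.8001 ~ t(4).
Step 5: Two-sided p-value from the t-distribution with 4 df = 0.468478.
Step 6: alpha = 0.1. fail to reject H0.

rho = 0.3714, p = 0.468478, fail to reject H0 at alpha = 0.1.


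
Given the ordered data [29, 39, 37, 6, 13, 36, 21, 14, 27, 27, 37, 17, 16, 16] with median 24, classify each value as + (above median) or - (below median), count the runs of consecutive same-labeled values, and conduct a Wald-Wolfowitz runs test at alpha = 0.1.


Step 1: Compute median = 24; label A = above, B = below.
Labels in order: AAABBABBAAABBB  (n_A = 7, n_B = 7)
Step 2: Count runs R = 6.
Step 3: Under H0 (random ordering), E[R] = 2*n_A*n_B/(n_A+n_B) + 1 = 2*7*7/14 + 1 = 8.0000.
        Var[R] = 2*n_A*n_B*(2*n_A*n_B - n_A - n_B) / ((n_A+n_B)^2 * (n_A+n_B-1)) = 8232/2548 = 3.2308.
        SD[R] = 1.7974.
Step 4: Continuity-corrected z = (R + 0.5 - E[R]) / SD[R] = (6 + 0.5 - 8.0000) / 1.7974 = -0.8345.
Step 5: Two-sided p-value via normal approximation = 2*(1 - Phi(|z|)) = 0.403986.
Step 6: alpha = 0.1. fail to reject H0.

R = 6, z = -0.8345, p = 0.403986, fail to reject H0.


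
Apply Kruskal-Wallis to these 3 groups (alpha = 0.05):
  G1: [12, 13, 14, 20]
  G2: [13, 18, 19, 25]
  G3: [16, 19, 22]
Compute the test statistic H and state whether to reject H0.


Step 1: Combine all N = 11 observations and assign midranks.
sorted (value, group, rank): (12,G1,1), (13,G1,2.5), (13,G2,2.5), (14,G1,4), (16,G3,5), (18,G2,6), (19,G2,7.5), (19,G3,7.5), (20,G1,9), (22,G3,10), (25,G2,11)
Step 2: Sum ranks within each group.
R_1 = 16.5 (n_1 = 4)
R_2 = 27 (n_2 = 4)
R_3 = 22.5 (n_3 = 3)
Step 3: H = 12/(N(N+1)) * sum(R_i^2/n_i) - 3(N+1)
     = 12/(11*12) * (16.5^2/4 + 27^2/4 + 22.5^2/3) - 3*12
     = 0.090909 * 419.062 - 36
     = 2.096591.
Step 4: Ties present; correction factor C = 1 - 12/(11^3 - 11) = 0.990909. Corrected H = 2.096591 / 0.990909 = 2.115826.
Step 5: Under H0, H ~ chi^2(2); p-value = 0.347180.
Step 6: alpha = 0.05. fail to reject H0.

H = 2.1158, df = 2, p = 0.347180, fail to reject H0.


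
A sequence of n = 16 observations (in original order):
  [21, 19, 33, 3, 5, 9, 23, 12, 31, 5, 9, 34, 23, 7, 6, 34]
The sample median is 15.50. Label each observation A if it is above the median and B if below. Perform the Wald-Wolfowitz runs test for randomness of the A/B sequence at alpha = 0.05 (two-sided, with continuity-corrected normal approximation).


Step 1: Compute median = 15.50; label A = above, B = below.
Labels in order: AAABBBABABBAABBA  (n_A = 8, n_B = 8)
Step 2: Count runs R = 9.
Step 3: Under H0 (random ordering), E[R] = 2*n_A*n_B/(n_A+n_B) + 1 = 2*8*8/16 + 1 = 9.0000.
        Var[R] = 2*n_A*n_B*(2*n_A*n_B - n_A - n_B) / ((n_A+n_B)^2 * (n_A+n_B-1)) = 14336/3840 = 3.7333.
        SD[R] = 1.9322.
Step 4: R = E[R], so z = 0 with no continuity correction.
Step 5: Two-sided p-value via normal approximation = 2*(1 - Phi(|z|)) = 1.000000.
Step 6: alpha = 0.05. fail to reject H0.

R = 9, z = 0.0000, p = 1.000000, fail to reject H0.


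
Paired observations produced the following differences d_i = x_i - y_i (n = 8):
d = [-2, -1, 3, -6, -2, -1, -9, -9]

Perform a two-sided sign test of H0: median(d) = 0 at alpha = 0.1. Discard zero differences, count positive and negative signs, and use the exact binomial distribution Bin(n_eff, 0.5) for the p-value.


Step 1: Discard zero differences. Original n = 8; n_eff = number of nonzero differences = 8.
Nonzero differences (with sign): -2, -1, +3, -6, -2, -1, -9, -9
Step 2: Count signs: positive = 1, negative = 7.
Step 3: Under H0: P(positive) = 0.5, so the number of positives S ~ Bin(8, 0.5).
Step 4: Two-sided exact p-value = sum of Bin(8,0.5) probabilities at or below the observed probability = 0.070312.
Step 5: alpha = 0.1. reject H0.

n_eff = 8, pos = 1, neg = 7, p = 0.070312, reject H0.


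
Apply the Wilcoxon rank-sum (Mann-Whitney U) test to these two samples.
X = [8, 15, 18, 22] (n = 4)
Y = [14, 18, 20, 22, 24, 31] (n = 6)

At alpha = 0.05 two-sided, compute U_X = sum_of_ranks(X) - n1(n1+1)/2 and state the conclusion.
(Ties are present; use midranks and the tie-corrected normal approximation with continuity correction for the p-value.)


Step 1: Combine and sort all 10 observations; assign midranks.
sorted (value, group): (8,X), (14,Y), (15,X), (18,X), (18,Y), (20,Y), (22,X), (22,Y), (24,Y), (31,Y)
ranks: 8->1, 14->2, 15->3, 18->4.5, 18->4.5, 20->6, 22->7.5, 22->7.5, 24->9, 31->10
Step 2: Rank sum for X: R1 = 1 + 3 + 4.5 + 7.5 = 16.
Step 3: U_X = R1 - n1(n1+1)/2 = 16 - 4*5/2 = 16 - 10 = 6.
       U_Y = n1*n2 - U_X = 24 - 6 = 18.
Step 4: Ties are present, so use the tie-corrected normal approximation (with continuity correction) for the p-value.
Step 5: p-value = 0.238089; compare to alpha = 0.05. fail to reject H0.

U_X = 6, p = 0.238089, fail to reject H0 at alpha = 0.05.


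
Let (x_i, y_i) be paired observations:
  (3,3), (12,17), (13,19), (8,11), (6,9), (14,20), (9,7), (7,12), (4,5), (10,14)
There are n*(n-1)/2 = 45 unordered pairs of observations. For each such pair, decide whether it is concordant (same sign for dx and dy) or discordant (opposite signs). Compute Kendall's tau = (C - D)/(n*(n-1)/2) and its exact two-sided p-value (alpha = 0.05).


Step 1: Enumerate the 45 unordered pairs (i,j) with i<j and classify each by sign(x_j-x_i) * sign(y_j-y_i).
  (1,2):dx=+9,dy=+14->C; (1,3):dx=+10,dy=+16->C; (1,4):dx=+5,dy=+8->C; (1,5):dx=+3,dy=+6->C
  (1,6):dx=+11,dy=+17->C; (1,7):dx=+6,dy=+4->C; (1,8):dx=+4,dy=+9->C; (1,9):dx=+1,dy=+2->C
  (1,10):dx=+7,dy=+11->C; (2,3):dx=+1,dy=+2->C; (2,4):dx=-4,dy=-6->C; (2,5):dx=-6,dy=-8->C
  (2,6):dx=+2,dy=+3->C; (2,7):dx=-3,dy=-10->C; (2,8):dx=-5,dy=-5->C; (2,9):dx=-8,dy=-12->C
  (2,10):dx=-2,dy=-3->C; (3,4):dx=-5,dy=-8->C; (3,5):dx=-7,dy=-10->C; (3,6):dx=+1,dy=+1->C
  (3,7):dx=-4,dy=-12->C; (3,8):dx=-6,dy=-7->C; (3,9):dx=-9,dy=-14->C; (3,10):dx=-3,dy=-5->C
  (4,5):dx=-2,dy=-2->C; (4,6):dx=+6,dy=+9->C; (4,7):dx=+1,dy=-4->D; (4,8):dx=-1,dy=+1->D
  (4,9):dx=-4,dy=-6->C; (4,10):dx=+2,dy=+3->C; (5,6):dx=+8,dy=+11->C; (5,7):dx=+3,dy=-2->D
  (5,8):dx=+1,dy=+3->C; (5,9):dx=-2,dy=-4->C; (5,10):dx=+4,dy=+5->C; (6,7):dx=-5,dy=-13->C
  (6,8):dx=-7,dy=-8->C; (6,9):dx=-10,dy=-15->C; (6,10):dx=-4,dy=-6->C; (7,8):dx=-2,dy=+5->D
  (7,9):dx=-5,dy=-2->C; (7,10):dx=+1,dy=+7->C; (8,9):dx=-3,dy=-7->C; (8,10):dx=+3,dy=+2->C
  (9,10):dx=+6,dy=+9->C
Step 2: C = 41, D = 4, total pairs = 45.
Step 3: tau = (C - D)/(n(n-1)/2) = (41 - 4)/45 = 0.822222.
Step 4: Exact two-sided p-value (enumerate n! = 3628800 permutations of y under H0): p = 0.000358.
Step 5: alpha = 0.05. reject H0.

tau_b = 0.8222 (C=41, D=4), p = 0.000358, reject H0.


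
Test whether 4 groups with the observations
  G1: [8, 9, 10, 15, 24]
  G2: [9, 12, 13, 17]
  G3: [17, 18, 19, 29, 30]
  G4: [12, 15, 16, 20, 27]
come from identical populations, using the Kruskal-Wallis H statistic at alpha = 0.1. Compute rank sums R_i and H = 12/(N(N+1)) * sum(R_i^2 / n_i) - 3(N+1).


Step 1: Combine all N = 19 observations and assign midranks.
sorted (value, group, rank): (8,G1,1), (9,G1,2.5), (9,G2,2.5), (10,G1,4), (12,G2,5.5), (12,G4,5.5), (13,G2,7), (15,G1,8.5), (15,G4,8.5), (16,G4,10), (17,G2,11.5), (17,G3,11.5), (18,G3,13), (19,G3,14), (20,G4,15), (24,G1,16), (27,G4,17), (29,G3,18), (30,G3,19)
Step 2: Sum ranks within each group.
R_1 = 32 (n_1 = 5)
R_2 = 26.5 (n_2 = 4)
R_3 = 75.5 (n_3 = 5)
R_4 = 56 (n_4 = 5)
Step 3: H = 12/(N(N+1)) * sum(R_i^2/n_i) - 3(N+1)
     = 12/(19*20) * (32^2/5 + 26.5^2/4 + 75.5^2/5 + 56^2/5) - 3*20
     = 0.031579 * 2147.61 - 60
     = 7.819342.
Step 4: Ties present; correction factor C = 1 - 24/(19^3 - 19) = 0.996491. Corrected H = 7.819342 / 0.996491 = 7.846875.
Step 5: Under H0, H ~ chi^2(3); p-value = 0.049285.
Step 6: alpha = 0.1. reject H0.

H = 7.8469, df = 3, p = 0.049285, reject H0.


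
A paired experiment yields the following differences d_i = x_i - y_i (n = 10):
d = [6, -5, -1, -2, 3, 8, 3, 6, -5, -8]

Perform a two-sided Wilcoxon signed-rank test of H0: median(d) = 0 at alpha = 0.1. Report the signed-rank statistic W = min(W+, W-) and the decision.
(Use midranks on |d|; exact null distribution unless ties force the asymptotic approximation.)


Step 1: Drop any zero differences (none here) and take |d_i|.
|d| = [6, 5, 1, 2, 3, 8, 3, 6, 5, 8]
Step 2: Midrank |d_i| (ties get averaged ranks).
ranks: |6|->7.5, |5|->5.5, |1|->1, |2|->2, |3|->3.5, |8|->9.5, |3|->3.5, |6|->7.5, |5|->5.5, |8|->9.5
Step 3: Attach original signs; sum ranks with positive sign and with negative sign.
W+ = 7.5 + 3.5 + 9.5 + 3.5 + 7.5 = 31.5
W- = 5.5 + 1 + 2 + 5.5 + 9.5 = 23.5
(Check: W+ + W- = 55 should equal n(n+1)/2 = 55.)
Step 4: Test statistic W = min(W+, W-) = 23.5.
Step 5: Ties in |d|, so use the tie-corrected normal approximation.
        E[W] = n(n+1)/4 = 10*11/4 = 27.5.
        Tie groups: |d|=3 (t=2), |d|=5 (t=2), |d|=6 (t=2), |d|=8 (t=2); sum(t^3 - t) = 24.
        Var[W] = n(n+1)(2n+1)/24 - sum(t^3-t)/48 = 2310/24 - 24/48 = 95.75.
        z = (W - E[W]) / sqrt(Var[W]) = (23.5 - 27.5) / 9.7852 = -0.4088.
        Two-sided p = 2*Phi(z) = 0.682700.
Step 6: alpha = 0.1. fail to reject H0.

W+ = 31.5, W- = 23.5, W = min = 23.5, p = 0.682700, fail to reject H0.


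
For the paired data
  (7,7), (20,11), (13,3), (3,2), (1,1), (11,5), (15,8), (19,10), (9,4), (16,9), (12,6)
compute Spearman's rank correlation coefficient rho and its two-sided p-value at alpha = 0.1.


Step 1: Rank x and y separately (midranks; no ties here).
rank(x): 7->3, 20->11, 13->7, 3->2, 1->1, 11->5, 15->8, 19->10, 9->4, 16->9, 12->6
rank(y): 7->7, 11->11, 3->3, 2->2, 1->1, 5->5, 8->8, 10->10, 4->4, 9->9, 6->6
Step 2: d_i = R_x(i) - R_y(i); compute d_i^2.
  (3-7)^2=16, (11-11)^2=0, (7-3)^2=16, (2-2)^2=0, (1-1)^2=0, (5-5)^2=0, (8-8)^2=0, (10-10)^2=0, (4-4)^2=0, (9-9)^2=0, (6-6)^2=0
sum(d^2) = 32.
Step 3: rho = 1 - 6*32 / (11*(11^2 - 1)) = 1 - 192/1320 = 0.854545.
Step 4: Under H0, t = rho * sqrt((n-2)/(1-rho^2)) = 4.9360 ~ t(9).
Step 5: Two-sided p-value from the t-distribution with 9 df = 0.000807.
Step 6: alpha = 0.1. reject H0.

rho = 0.8545, p = 0.000807, reject H0 at alpha = 0.1.


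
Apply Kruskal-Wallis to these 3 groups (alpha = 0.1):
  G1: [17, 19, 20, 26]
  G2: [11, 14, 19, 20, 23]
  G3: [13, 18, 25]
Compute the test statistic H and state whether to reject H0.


Step 1: Combine all N = 12 observations and assign midranks.
sorted (value, group, rank): (11,G2,1), (13,G3,2), (14,G2,3), (17,G1,4), (18,G3,5), (19,G1,6.5), (19,G2,6.5), (20,G1,8.5), (20,G2,8.5), (23,G2,10), (25,G3,11), (26,G1,12)
Step 2: Sum ranks within each group.
R_1 = 31 (n_1 = 4)
R_2 = 29 (n_2 = 5)
R_3 = 18 (n_3 = 3)
Step 3: H = 12/(N(N+1)) * sum(R_i^2/n_i) - 3(N+1)
     = 12/(12*13) * (31^2/4 + 29^2/5 + 18^2/3) - 3*13
     = 0.076923 * 516.45 - 39
     = 0.726923.
Step 4: Ties present; correction factor C = 1 - 12/(12^3 - 12) = 0.993007. Corrected H = 0.726923 / 0.993007 = 0.732042.
Step 5: Under H0, H ~ chi^2(2); p-value = 0.693488.
Step 6: alpha = 0.1. fail to reject H0.

H = 0.7320, df = 2, p = 0.693488, fail to reject H0.


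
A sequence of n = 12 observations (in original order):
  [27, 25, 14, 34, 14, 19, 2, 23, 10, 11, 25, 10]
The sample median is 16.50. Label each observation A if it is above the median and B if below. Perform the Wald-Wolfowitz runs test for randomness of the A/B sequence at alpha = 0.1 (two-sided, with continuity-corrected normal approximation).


Step 1: Compute median = 16.50; label A = above, B = below.
Labels in order: AABABABABBAB  (n_A = 6, n_B = 6)
Step 2: Count runs R = 10.
Step 3: Under H0 (random ordering), E[R] = 2*n_A*n_B/(n_A+n_B) + 1 = 2*6*6/12 + 1 = 7.0000.
        Var[R] = 2*n_A*n_B*(2*n_A*n_B - n_A - n_B) / ((n_A+n_B)^2 * (n_A+n_B-1)) = 4320/1584 = 2.7273.
        SD[R] = 1.6514.
Step 4: Continuity-corrected z = (R - 0.5 - E[R]) / SD[R] = (10 - 0.5 - 7.0000) / 1.6514 = 1.5138.
Step 5: Two-sided p-value via normal approximation = 2*(1 - Phi(|z|)) = 0.130070.
Step 6: alpha = 0.1. fail to reject H0.

R = 10, z = 1.5138, p = 0.130070, fail to reject H0.


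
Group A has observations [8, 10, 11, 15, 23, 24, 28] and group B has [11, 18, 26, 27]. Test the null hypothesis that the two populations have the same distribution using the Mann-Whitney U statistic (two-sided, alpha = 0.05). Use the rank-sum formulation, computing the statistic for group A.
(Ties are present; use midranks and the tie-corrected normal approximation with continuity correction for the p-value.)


Step 1: Combine and sort all 11 observations; assign midranks.
sorted (value, group): (8,X), (10,X), (11,X), (11,Y), (15,X), (18,Y), (23,X), (24,X), (26,Y), (27,Y), (28,X)
ranks: 8->1, 10->2, 11->3.5, 11->3.5, 15->5, 18->6, 23->7, 24->8, 26->9, 27->10, 28->11
Step 2: Rank sum for X: R1 = 1 + 2 + 3.5 + 5 + 7 + 8 + 11 = 37.5.
Step 3: U_X = R1 - n1(n1+1)/2 = 37.5 - 7*8/2 = 37.5 - 28 = 9.5.
       U_Y = n1*n2 - U_X = 28 - 9.5 = 18.5.
Step 4: Ties are present, so use the tie-corrected normal approximation (with continuity correction) for the p-value.
Step 5: p-value = 0.448659; compare to alpha = 0.05. fail to reject H0.

U_X = 9.5, p = 0.448659, fail to reject H0 at alpha = 0.05.


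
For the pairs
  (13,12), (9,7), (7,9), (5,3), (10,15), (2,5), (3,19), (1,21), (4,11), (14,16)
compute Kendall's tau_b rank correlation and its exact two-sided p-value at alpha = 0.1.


Step 1: Enumerate the 45 unordered pairs (i,j) with i<j and classify each by sign(x_j-x_i) * sign(y_j-y_i).
  (1,2):dx=-4,dy=-5->C; (1,3):dx=-6,dy=-3->C; (1,4):dx=-8,dy=-9->C; (1,5):dx=-3,dy=+3->D
  (1,6):dx=-11,dy=-7->C; (1,7):dx=-10,dy=+7->D; (1,8):dx=-12,dy=+9->D; (1,9):dx=-9,dy=-1->C
  (1,10):dx=+1,dy=+4->C; (2,3):dx=-2,dy=+2->D; (2,4):dx=-4,dy=-4->C; (2,5):dx=+1,dy=+8->C
  (2,6):dx=-7,dy=-2->C; (2,7):dx=-6,dy=+12->D; (2,8):dx=-8,dy=+14->D; (2,9):dx=-5,dy=+4->D
  (2,10):dx=+5,dy=+9->C; (3,4):dx=-2,dy=-6->C; (3,5):dx=+3,dy=+6->C; (3,6):dx=-5,dy=-4->C
  (3,7):dx=-4,dy=+10->D; (3,8):dx=-6,dy=+12->D; (3,9):dx=-3,dy=+2->D; (3,10):dx=+7,dy=+7->C
  (4,5):dx=+5,dy=+12->C; (4,6):dx=-3,dy=+2->D; (4,7):dx=-2,dy=+16->D; (4,8):dx=-4,dy=+18->D
  (4,9):dx=-1,dy=+8->D; (4,10):dx=+9,dy=+13->C; (5,6):dx=-8,dy=-10->C; (5,7):dx=-7,dy=+4->D
  (5,8):dx=-9,dy=+6->D; (5,9):dx=-6,dy=-4->C; (5,10):dx=+4,dy=+1->C; (6,7):dx=+1,dy=+14->C
  (6,8):dx=-1,dy=+16->D; (6,9):dx=+2,dy=+6->C; (6,10):dx=+12,dy=+11->C; (7,8):dx=-2,dy=+2->D
  (7,9):dx=+1,dy=-8->D; (7,10):dx=+11,dy=-3->D; (8,9):dx=+3,dy=-10->D; (8,10):dx=+13,dy=-5->D
  (9,10):dx=+10,dy=+5->C
Step 2: C = 23, D = 22, total pairs = 45.
Step 3: tau = (C - D)/(n(n-1)/2) = (23 - 22)/45 = 0.022222.
Step 4: Exact two-sided p-value (enumerate n! = 3628800 permutations of y under H0): p = 1.000000.
Step 5: alpha = 0.1. fail to reject H0.

tau_b = 0.0222 (C=23, D=22), p = 1.000000, fail to reject H0.


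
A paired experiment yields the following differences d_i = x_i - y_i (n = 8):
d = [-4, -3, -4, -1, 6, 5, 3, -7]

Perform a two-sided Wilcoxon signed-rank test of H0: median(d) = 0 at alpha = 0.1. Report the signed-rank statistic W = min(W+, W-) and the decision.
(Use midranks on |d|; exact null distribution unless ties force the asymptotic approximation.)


Step 1: Drop any zero differences (none here) and take |d_i|.
|d| = [4, 3, 4, 1, 6, 5, 3, 7]
Step 2: Midrank |d_i| (ties get averaged ranks).
ranks: |4|->4.5, |3|->2.5, |4|->4.5, |1|->1, |6|->7, |5|->6, |3|->2.5, |7|->8
Step 3: Attach original signs; sum ranks with positive sign and with negative sign.
W+ = 7 + 6 + 2.5 = 15.5
W- = 4.5 + 2.5 + 4.5 + 1 + 8 = 20.5
(Check: W+ + W- = 36 should equal n(n+1)/2 = 36.)
Step 4: Test statistic W = min(W+, W-) = 15.5.
Step 5: Ties in |d|, so use the tie-corrected normal approximation.
        E[W] = n(n+1)/4 = 8*9/4 = 18.
        Tie groups: |d|=3 (t=2), |d|=4 (t=2); sum(t^3 - t) = 12.
        Var[W] = n(n+1)(2n+1)/24 - sum(t^3-t)/48 = 1224/24 - 12/48 = 50.75.
        z = (W - E[W]) / sqrt(Var[W]) = (15.5 - 18) / 7.1239 = -0.3509.
        Two-sided p = 2*Phi(z) = 0.725640.
Step 6: alpha = 0.1. fail to reject H0.

W+ = 15.5, W- = 20.5, W = min = 15.5, p = 0.725640, fail to reject H0.


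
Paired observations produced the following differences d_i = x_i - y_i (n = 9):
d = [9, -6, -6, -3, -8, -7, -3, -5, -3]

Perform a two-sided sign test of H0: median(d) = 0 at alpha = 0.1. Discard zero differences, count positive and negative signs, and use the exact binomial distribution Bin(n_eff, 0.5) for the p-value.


Step 1: Discard zero differences. Original n = 9; n_eff = number of nonzero differences = 9.
Nonzero differences (with sign): +9, -6, -6, -3, -8, -7, -3, -5, -3
Step 2: Count signs: positive = 1, negative = 8.
Step 3: Under H0: P(positive) = 0.5, so the number of positives S ~ Bin(9, 0.5).
Step 4: Two-sided exact p-value = sum of Bin(9,0.5) probabilities at or below the observed probability = 0.039062.
Step 5: alpha = 0.1. reject H0.

n_eff = 9, pos = 1, neg = 8, p = 0.039062, reject H0.


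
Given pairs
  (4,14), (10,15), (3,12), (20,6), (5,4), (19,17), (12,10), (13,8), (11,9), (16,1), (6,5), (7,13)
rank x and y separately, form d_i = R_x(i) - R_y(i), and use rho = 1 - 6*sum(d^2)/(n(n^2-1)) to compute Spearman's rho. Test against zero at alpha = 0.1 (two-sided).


Step 1: Rank x and y separately (midranks; no ties here).
rank(x): 4->2, 10->6, 3->1, 20->12, 5->3, 19->11, 12->8, 13->9, 11->7, 16->10, 6->4, 7->5
rank(y): 14->10, 15->11, 12->8, 6->4, 4->2, 17->12, 10->7, 8->5, 9->6, 1->1, 5->3, 13->9
Step 2: d_i = R_x(i) - R_y(i); compute d_i^2.
  (2-10)^2=64, (6-11)^2=25, (1-8)^2=49, (12-4)^2=64, (3-2)^2=1, (11-12)^2=1, (8-7)^2=1, (9-5)^2=16, (7-6)^2=1, (10-1)^2=81, (4-3)^2=1, (5-9)^2=16
sum(d^2) = 320.
Step 3: rho = 1 - 6*320 / (12*(12^2 - 1)) = 1 - 1920/1716 = -0.118881.
Step 4: Under H0, t = rho * sqrt((n-2)/(1-rho^2)) = -0.3786 ~ t(10).
Step 5: Two-sided p-value from the t-distribution with 10 df = 0.712884.
Step 6: alpha = 0.1. fail to reject H0.

rho = -0.1189, p = 0.712884, fail to reject H0 at alpha = 0.1.


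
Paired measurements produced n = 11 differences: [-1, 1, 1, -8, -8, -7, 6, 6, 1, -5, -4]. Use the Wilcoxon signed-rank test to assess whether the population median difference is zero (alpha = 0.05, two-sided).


Step 1: Drop any zero differences (none here) and take |d_i|.
|d| = [1, 1, 1, 8, 8, 7, 6, 6, 1, 5, 4]
Step 2: Midrank |d_i| (ties get averaged ranks).
ranks: |1|->2.5, |1|->2.5, |1|->2.5, |8|->10.5, |8|->10.5, |7|->9, |6|->7.5, |6|->7.5, |1|->2.5, |5|->6, |4|->5
Step 3: Attach original signs; sum ranks with positive sign and with negative sign.
W+ = 2.5 + 2.5 + 7.5 + 7.5 + 2.5 = 22.5
W- = 2.5 + 10.5 + 10.5 + 9 + 6 + 5 = 43.5
(Check: W+ + W- = 66 should equal n(n+1)/2 = 66.)
Step 4: Test statistic W = min(W+, W-) = 22.5.
Step 5: Ties in |d|, so use the tie-corrected normal approximation.
        E[W] = n(n+1)/4 = 11*12/4 = 33.
        Tie groups: |d|=1 (t=4), |d|=6 (t=2), |d|=8 (t=2); sum(t^3 - t) = 72.
        Var[W] = n(n+1)(2n+1)/24 - sum(t^3-t)/48 = 3036/24 - 72/48 = 125.
        z = (W - E[W]) / sqrt(Var[W]) = (22.5 - 33) / 11.1803 = -0.9391.
        Two-sided p = 2*Phi(z) = 0.347654.
Step 6: alpha = 0.05. fail to reject H0.

W+ = 22.5, W- = 43.5, W = min = 22.5, p = 0.347654, fail to reject H0.


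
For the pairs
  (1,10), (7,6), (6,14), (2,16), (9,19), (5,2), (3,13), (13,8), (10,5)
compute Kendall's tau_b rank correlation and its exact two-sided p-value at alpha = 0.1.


Step 1: Enumerate the 36 unordered pairs (i,j) with i<j and classify each by sign(x_j-x_i) * sign(y_j-y_i).
  (1,2):dx=+6,dy=-4->D; (1,3):dx=+5,dy=+4->C; (1,4):dx=+1,dy=+6->C; (1,5):dx=+8,dy=+9->C
  (1,6):dx=+4,dy=-8->D; (1,7):dx=+2,dy=+3->C; (1,8):dx=+12,dy=-2->D; (1,9):dx=+9,dy=-5->D
  (2,3):dx=-1,dy=+8->D; (2,4):dx=-5,dy=+10->D; (2,5):dx=+2,dy=+13->C; (2,6):dx=-2,dy=-4->C
  (2,7):dx=-4,dy=+7->D; (2,8):dx=+6,dy=+2->C; (2,9):dx=+3,dy=-1->D; (3,4):dx=-4,dy=+2->D
  (3,5):dx=+3,dy=+5->C; (3,6):dx=-1,dy=-12->C; (3,7):dx=-3,dy=-1->C; (3,8):dx=+7,dy=-6->D
  (3,9):dx=+4,dy=-9->D; (4,5):dx=+7,dy=+3->C; (4,6):dx=+3,dy=-14->D; (4,7):dx=+1,dy=-3->D
  (4,8):dx=+11,dy=-8->D; (4,9):dx=+8,dy=-11->D; (5,6):dx=-4,dy=-17->C; (5,7):dx=-6,dy=-6->C
  (5,8):dx=+4,dy=-11->D; (5,9):dx=+1,dy=-14->D; (6,7):dx=-2,dy=+11->D; (6,8):dx=+8,dy=+6->C
  (6,9):dx=+5,dy=+3->C; (7,8):dx=+10,dy=-5->D; (7,9):dx=+7,dy=-8->D; (8,9):dx=-3,dy=-3->C
Step 2: C = 16, D = 20, total pairs = 36.
Step 3: tau = (C - D)/(n(n-1)/2) = (16 - 20)/36 = -0.111111.
Step 4: Exact two-sided p-value (enumerate n! = 362880 permutations of y under H0): p = 0.761414.
Step 5: alpha = 0.1. fail to reject H0.

tau_b = -0.1111 (C=16, D=20), p = 0.761414, fail to reject H0.
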